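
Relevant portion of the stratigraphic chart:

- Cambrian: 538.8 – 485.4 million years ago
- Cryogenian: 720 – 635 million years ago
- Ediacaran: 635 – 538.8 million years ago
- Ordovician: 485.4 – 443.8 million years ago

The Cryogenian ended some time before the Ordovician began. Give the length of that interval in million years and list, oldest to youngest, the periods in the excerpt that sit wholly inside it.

149.6 million years; Ediacaran, Cambrian

End of Cryogenian = 635 Ma; start of Ordovician = 485.4 Ma.
Gap = 635 − 485.4 = 149.6 Myr.
Periods wholly inside 635–485.4 Ma: Ediacaran (635–538.8), Cambrian (538.8–485.4).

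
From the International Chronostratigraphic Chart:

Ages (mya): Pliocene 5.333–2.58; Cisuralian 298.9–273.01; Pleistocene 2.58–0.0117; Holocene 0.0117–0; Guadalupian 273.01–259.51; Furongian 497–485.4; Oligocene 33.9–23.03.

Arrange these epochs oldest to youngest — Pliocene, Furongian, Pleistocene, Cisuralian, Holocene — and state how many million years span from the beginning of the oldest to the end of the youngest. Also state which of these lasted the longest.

Furongian → Cisuralian → Pliocene → Pleistocene → Holocene; total span 497 Myr; longest is Cisuralian

Start ages (Ma): Furongian 497, Cisuralian 298.9, Pliocene 5.333, Pleistocene 2.58, Holocene 0.0117.
Ordered oldest to youngest: Furongian, Cisuralian, Pliocene, Pleistocene, Holocene.
Span = 497 − 0 = 497 Myr.
Durations: Cisuralian 25.89, Furongian 11.6, Pliocene 2.753, Holocene 0.0117, Pleistocene 2.5683 → longest is Cisuralian (25.89 Myr).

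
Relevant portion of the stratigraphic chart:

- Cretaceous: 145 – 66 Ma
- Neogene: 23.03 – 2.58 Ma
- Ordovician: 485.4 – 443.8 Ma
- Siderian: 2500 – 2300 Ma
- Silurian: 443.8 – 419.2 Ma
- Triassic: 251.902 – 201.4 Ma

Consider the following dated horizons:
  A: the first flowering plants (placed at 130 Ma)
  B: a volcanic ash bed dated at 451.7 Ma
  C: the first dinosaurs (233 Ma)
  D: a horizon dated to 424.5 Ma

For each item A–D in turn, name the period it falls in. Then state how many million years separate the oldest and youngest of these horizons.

A — Cretaceous; B — Ordovician; C — Triassic; D — Silurian; span 321.7 million years

Match each age against the start–end ranges in the excerpt: A = 130 Ma → Cretaceous (145–66); B = 451.7 Ma → Ordovician (485.4–443.8); C = 233 Ma → Triassic (251.902–201.4); D = 424.5 Ma → Silurian (443.8–419.2).
The largest age is 451.7 Ma and the smallest is 130 Ma; their difference is 321.7 Myr.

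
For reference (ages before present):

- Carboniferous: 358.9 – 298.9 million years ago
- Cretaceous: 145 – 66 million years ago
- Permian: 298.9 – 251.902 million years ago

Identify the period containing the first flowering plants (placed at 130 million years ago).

130 Ma lies between 145 and 66 Ma, so it falls in the Cretaceous.

Cretaceous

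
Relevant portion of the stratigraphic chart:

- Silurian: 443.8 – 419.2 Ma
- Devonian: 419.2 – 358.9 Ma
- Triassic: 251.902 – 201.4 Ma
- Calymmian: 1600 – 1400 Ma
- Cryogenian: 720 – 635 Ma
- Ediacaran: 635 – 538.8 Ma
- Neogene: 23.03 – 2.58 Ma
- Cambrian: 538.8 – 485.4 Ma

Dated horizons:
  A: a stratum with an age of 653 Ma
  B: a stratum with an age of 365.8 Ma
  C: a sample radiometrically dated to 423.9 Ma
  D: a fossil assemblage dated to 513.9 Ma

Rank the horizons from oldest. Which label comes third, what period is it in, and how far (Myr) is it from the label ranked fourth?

Sorted oldest-first by Ma: A (653), D (513.9), C (423.9), B (365.8).
The third oldest is C at 423.9 Ma, which lies in 443.8–419.2 Ma: the Silurian.
The fourth oldest is B at 365.8 Ma; separation = |423.9 − 365.8| = 58.1 Myr.

C, in the Silurian; 58.1 million years to B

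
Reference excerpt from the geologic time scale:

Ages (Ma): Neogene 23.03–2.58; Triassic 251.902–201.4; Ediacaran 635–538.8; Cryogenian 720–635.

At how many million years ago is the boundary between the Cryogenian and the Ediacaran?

The Cryogenian ends and the Ediacaran begins at 635 Ma.

635 Ma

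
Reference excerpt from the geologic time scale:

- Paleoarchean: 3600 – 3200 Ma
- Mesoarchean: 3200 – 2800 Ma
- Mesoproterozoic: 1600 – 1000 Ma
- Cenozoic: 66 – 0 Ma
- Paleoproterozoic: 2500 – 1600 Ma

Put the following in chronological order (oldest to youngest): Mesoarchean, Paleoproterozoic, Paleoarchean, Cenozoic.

Paleoarchean → Mesoarchean → Paleoproterozoic → Cenozoic

Read off each span (Ma): Mesoarchean 3200–2800; Paleoproterozoic 2500–1600; Paleoarchean 3600–3200; Cenozoic 66–0.
Larger Ma is older, so oldest→youngest is Paleoarchean, Mesoarchean, Paleoproterozoic, Cenozoic.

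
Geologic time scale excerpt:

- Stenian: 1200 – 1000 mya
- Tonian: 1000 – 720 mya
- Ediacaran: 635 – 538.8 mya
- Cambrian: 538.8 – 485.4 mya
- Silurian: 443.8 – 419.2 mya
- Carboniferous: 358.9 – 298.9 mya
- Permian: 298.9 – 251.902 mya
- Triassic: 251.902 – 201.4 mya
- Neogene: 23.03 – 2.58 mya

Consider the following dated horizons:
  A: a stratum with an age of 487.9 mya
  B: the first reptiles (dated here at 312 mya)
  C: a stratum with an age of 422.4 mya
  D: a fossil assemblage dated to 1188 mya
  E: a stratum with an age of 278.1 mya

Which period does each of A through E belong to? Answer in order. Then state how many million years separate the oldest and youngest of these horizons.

A: 487.9 Ma lies in 538.8–485.4 Ma, so Cambrian.
B: 312 Ma lies in 358.9–298.9 Ma, so Carboniferous.
C: 422.4 Ma lies in 443.8–419.2 Ma, so Silurian.
D: 1188 Ma lies in 1200–1000 Ma, so Stenian.
E: 278.1 Ma lies in 298.9–251.902 Ma, so Permian.
Oldest = 1188 Ma, youngest = 278.1 Ma → span 909.9 Myr.

A — Cambrian; B — Carboniferous; C — Silurian; D — Stenian; E — Permian; span 909.9 million years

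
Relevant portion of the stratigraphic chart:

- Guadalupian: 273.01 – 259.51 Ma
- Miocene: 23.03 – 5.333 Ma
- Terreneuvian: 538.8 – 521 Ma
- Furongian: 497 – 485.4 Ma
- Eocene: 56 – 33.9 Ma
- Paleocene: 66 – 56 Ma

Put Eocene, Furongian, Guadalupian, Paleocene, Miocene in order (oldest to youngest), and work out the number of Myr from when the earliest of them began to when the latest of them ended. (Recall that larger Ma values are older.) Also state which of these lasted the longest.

Furongian, Guadalupian, Paleocene, Eocene, Miocene; total span 491.667 Myr; longest is Eocene

From the excerpt: Eocene 56–33.9; Furongian 497–485.4; Guadalupian 273.01–259.51; Paleocene 66–56; Miocene 23.03–5.333 (Ma).
Larger Ma is earlier, so the oldest is Furongian and the youngest is Miocene; oldest to youngest: Furongian, Guadalupian, Paleocene, Eocene, Miocene.
Oldest start 497 minus youngest end 5.333 gives 491.667 Myr overall.
Individual lengths (start − end): Guadalupian 13.5; Furongian 11.6; Miocene 17.697; Eocene 22.1; Paleocene 10. The largest is Eocene at 22.1 Myr.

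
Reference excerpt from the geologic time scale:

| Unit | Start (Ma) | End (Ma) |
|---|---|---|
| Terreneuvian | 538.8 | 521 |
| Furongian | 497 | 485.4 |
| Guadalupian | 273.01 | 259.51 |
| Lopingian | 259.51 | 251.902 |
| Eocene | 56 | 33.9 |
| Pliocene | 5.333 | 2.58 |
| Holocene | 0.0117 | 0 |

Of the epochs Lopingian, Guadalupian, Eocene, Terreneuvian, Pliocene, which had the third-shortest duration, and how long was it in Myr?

Guadalupian, 13.5 million years

Start − end for each: Lopingian 259.51 − 251.902 = 7.608; Guadalupian 273.01 − 259.51 = 13.5; Eocene 56 − 33.9 = 22.1; Terreneuvian 538.8 − 521 = 17.8; Pliocene 5.333 − 2.58 = 2.753.
Ranking these from shortest: Pliocene < Lopingian < Guadalupian < Terreneuvian < Eocene.
Position 3 in that ranking is Guadalupian, which lasted 13.5 Myr.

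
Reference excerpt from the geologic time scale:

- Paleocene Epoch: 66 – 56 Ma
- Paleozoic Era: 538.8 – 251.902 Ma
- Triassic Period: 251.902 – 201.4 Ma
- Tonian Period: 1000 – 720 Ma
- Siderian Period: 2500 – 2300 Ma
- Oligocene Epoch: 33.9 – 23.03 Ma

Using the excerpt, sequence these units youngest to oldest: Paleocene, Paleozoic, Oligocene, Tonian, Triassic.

Oligocene, Paleocene, Triassic, Paleozoic, Tonian

Sorting by start age (ascending Ma, since larger Ma = older): Oligocene began 33.9, Paleocene began 66, Triassic began 251.902, Paleozoic began 538.8, Tonian began 1000.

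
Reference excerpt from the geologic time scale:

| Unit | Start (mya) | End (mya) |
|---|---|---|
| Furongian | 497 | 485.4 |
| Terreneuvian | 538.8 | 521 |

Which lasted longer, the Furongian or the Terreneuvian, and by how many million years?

Terreneuvian, by 6.2 million years

Furongian: 497 − 485.4 = 11.6 Myr.
Terreneuvian: 538.8 − 521 = 17.8 Myr.
Difference: 17.8 − 11.6 = 6.2 Myr, so the Terreneuvian was longer.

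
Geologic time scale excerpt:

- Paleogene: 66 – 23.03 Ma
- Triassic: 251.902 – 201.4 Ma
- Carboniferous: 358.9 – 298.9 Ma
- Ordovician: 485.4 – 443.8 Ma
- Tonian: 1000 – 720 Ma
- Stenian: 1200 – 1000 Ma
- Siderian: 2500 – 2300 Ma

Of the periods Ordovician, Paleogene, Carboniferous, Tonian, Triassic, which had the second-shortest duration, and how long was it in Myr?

Durations: Ordovician 41.6; Paleogene 42.97; Carboniferous 60; Tonian 280; Triassic 50.502 Myr.
Sorted shortest-first: Ordovician (41.6), Paleogene (42.97), Triassic (50.502), Carboniferous (60), Tonian (280).
The second shortest is Paleogene at 42.97 Myr.

Paleogene, 42.97 million years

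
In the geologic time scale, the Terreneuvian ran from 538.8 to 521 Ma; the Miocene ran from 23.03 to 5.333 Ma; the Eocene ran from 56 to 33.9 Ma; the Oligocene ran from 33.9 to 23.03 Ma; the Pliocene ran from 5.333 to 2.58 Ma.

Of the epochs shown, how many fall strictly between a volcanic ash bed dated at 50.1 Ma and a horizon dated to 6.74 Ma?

1

The older date is 50.1 Ma and the younger is 6.74 Ma.
Epochs with start < 50.1 and end > 6.74 Ma: Oligocene (33.9–23.03).
That is 1 complete epoch.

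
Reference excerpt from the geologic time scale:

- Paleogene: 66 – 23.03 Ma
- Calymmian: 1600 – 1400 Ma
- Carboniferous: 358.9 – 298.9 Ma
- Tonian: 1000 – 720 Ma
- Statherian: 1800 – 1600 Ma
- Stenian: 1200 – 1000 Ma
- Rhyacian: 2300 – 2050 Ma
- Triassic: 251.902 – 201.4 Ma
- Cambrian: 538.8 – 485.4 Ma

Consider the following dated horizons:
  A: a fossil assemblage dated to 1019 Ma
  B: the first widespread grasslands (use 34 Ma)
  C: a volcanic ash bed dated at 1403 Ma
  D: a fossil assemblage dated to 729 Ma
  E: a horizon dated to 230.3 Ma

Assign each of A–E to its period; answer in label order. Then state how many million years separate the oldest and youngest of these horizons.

A — Stenian; B — Paleogene; C — Calymmian; D — Tonian; E — Triassic; span 1369 million years

A: 1019 Ma lies in 1200–1000 Ma, so Stenian.
B: 34 Ma lies in 66–23.03 Ma, so Paleogene.
C: 1403 Ma lies in 1600–1400 Ma, so Calymmian.
D: 729 Ma lies in 1000–720 Ma, so Tonian.
E: 230.3 Ma lies in 251.902–201.4 Ma, so Triassic.
Oldest = 1403 Ma, youngest = 34 Ma → span 1369 Myr.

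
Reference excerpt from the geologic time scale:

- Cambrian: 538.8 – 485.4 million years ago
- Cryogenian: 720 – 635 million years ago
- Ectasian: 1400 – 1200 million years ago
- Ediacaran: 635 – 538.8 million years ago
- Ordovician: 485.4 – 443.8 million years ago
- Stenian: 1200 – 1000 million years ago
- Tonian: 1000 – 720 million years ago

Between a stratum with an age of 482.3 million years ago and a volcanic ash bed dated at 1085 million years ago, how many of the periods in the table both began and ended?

4

1085 Ma sits inside the Stenian (1200–1000) and 482.3 Ma inside the Ordovician (485.4–443.8); neither of those is wholly between the two dates.
The listed periods lying completely between them are Tonian, Cryogenian, Ediacaran, Cambrian — 4 in all.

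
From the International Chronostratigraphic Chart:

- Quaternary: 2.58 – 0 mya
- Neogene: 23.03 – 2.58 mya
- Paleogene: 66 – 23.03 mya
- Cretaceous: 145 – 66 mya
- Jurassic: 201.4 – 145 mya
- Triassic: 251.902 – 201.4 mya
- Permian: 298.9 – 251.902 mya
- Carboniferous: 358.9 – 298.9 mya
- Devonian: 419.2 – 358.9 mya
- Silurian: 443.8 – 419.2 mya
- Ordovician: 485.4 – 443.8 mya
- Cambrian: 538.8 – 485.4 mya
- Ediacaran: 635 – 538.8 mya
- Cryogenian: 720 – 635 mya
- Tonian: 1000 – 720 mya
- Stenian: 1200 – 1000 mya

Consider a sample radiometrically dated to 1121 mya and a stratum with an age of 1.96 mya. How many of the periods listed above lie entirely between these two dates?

14

The older date is 1121 Ma and the younger is 1.96 Ma.
Periods with start < 1121 and end > 1.96 Ma: Tonian (1000–720), Cryogenian (720–635), Ediacaran (635–538.8), Cambrian (538.8–485.4), Ordovician (485.4–443.8), Silurian (443.8–419.2), Devonian (419.2–358.9), Carboniferous (358.9–298.9), Permian (298.9–251.902), Triassic (251.902–201.4), Jurassic (201.4–145), Cretaceous (145–66), Paleogene (66–23.03), Neogene (23.03–2.58).
That is 14 complete periods.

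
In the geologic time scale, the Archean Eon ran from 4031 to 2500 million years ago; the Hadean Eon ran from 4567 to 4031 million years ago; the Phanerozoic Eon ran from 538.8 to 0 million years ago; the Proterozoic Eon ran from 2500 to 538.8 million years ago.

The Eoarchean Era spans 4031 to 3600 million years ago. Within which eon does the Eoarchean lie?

Archean

The Eoarchean (4031–3600 Ma) lies entirely within 4031–2500 Ma, the Archean Eon.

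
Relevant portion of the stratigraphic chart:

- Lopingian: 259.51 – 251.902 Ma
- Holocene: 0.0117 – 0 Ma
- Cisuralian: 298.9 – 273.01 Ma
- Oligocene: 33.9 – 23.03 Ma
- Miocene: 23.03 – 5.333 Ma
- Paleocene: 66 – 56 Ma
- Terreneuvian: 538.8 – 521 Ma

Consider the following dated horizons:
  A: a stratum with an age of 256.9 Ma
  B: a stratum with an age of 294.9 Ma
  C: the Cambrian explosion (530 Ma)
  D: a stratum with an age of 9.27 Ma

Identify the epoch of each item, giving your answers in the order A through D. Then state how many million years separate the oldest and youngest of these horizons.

A: 256.9 Ma lies in 259.51–251.902 Ma, so Lopingian.
B: 294.9 Ma lies in 298.9–273.01 Ma, so Cisuralian.
C: 530 Ma lies in 538.8–521 Ma, so Terreneuvian.
D: 9.27 Ma lies in 23.03–5.333 Ma, so Miocene.
Oldest = 530 Ma, youngest = 9.27 Ma → span 520.73 Myr.

A — Lopingian; B — Cisuralian; C — Terreneuvian; D — Miocene; span 520.73 million years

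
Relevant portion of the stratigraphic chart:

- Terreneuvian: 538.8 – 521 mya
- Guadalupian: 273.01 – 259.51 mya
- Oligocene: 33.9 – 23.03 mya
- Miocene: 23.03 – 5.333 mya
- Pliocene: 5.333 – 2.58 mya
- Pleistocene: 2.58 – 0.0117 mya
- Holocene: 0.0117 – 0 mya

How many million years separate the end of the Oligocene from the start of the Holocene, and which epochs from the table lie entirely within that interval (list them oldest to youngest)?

The Oligocene closes at 23.03 Ma and the Holocene opens at 0.0117 Ma, so the interval is 23.03 − 0.0117 = 23.0183 Myr.
An epoch fits inside if it starts at or after 23.03 Ma and ends at or before 0.0117 Ma; oldest first that gives Miocene, Pliocene, Pleistocene.

23.0183 million years; Miocene, Pliocene, Pleistocene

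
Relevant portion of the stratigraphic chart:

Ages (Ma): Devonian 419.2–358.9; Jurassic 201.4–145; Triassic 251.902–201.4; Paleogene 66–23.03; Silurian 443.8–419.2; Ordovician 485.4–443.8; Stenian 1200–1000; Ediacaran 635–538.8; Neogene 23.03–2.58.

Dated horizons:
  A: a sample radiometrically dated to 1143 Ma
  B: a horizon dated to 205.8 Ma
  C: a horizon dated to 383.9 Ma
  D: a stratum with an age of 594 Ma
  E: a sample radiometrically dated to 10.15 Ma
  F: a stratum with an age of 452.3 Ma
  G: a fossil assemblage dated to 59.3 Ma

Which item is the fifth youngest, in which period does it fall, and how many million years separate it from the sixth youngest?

F, in the Ordovician; 141.7 million years to D

Sorted youngest-first by Ma: E (10.15), G (59.3), B (205.8), C (383.9), F (452.3), D (594), A (1143).
The fifth youngest is F at 452.3 Ma, which lies in 485.4–443.8 Ma: the Ordovician.
The sixth youngest is D at 594 Ma; separation = |452.3 − 594| = 141.7 Myr.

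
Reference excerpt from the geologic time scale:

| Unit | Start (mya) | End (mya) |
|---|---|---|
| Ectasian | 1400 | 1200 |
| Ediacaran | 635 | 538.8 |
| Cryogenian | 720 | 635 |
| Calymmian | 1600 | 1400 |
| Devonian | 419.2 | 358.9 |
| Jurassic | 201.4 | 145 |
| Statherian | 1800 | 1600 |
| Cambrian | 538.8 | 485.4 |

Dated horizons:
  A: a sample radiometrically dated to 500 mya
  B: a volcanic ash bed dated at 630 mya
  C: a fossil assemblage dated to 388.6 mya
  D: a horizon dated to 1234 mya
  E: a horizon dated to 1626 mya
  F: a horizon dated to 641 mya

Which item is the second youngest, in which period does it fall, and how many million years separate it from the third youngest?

A, in the Cambrian; 130 million years to B

Smaller Ma means younger, so youngest first: C 388.6 < A 500 < B 630 < F 641 < D 1234 < E 1626.
Counting 2 along gives A (500 Ma); the excerpt puts that inside the Cambrian, 538.8–485.4 Ma.
Next in line is B (630 Ma), and 630 − 500 = 130 Myr.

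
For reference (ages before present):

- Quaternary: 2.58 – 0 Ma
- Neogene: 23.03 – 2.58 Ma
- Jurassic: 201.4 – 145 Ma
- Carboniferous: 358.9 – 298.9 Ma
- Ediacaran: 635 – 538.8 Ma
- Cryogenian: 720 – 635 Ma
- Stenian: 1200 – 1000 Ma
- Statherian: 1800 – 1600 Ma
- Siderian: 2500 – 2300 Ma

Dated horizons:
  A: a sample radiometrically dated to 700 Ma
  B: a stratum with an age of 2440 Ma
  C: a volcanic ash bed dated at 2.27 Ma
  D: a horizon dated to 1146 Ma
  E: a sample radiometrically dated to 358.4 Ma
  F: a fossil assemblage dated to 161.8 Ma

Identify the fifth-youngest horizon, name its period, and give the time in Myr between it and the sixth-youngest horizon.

Smaller Ma means younger, so youngest first: C 2.27 < F 161.8 < E 358.4 < A 700 < D 1146 < B 2440.
Counting 5 along gives D (1146 Ma); the excerpt puts that inside the Stenian, 1200–1000 Ma.
Next in line is B (2440 Ma), and 2440 − 1146 = 1294 Myr.

D, in the Stenian; 1294 million years to B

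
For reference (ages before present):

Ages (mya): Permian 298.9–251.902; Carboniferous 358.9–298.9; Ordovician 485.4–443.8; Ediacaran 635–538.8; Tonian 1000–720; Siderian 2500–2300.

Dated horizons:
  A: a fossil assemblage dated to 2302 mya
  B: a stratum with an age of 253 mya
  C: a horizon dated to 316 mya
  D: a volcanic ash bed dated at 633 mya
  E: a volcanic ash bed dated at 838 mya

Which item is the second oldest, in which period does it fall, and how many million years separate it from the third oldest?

Sorted oldest-first by Ma: A (2302), E (838), D (633), C (316), B (253).
The second oldest is E at 838 Ma, which lies in 1000–720 Ma: the Tonian.
The third oldest is D at 633 Ma; separation = |838 − 633| = 205 Myr.

E, in the Tonian; 205 million years to D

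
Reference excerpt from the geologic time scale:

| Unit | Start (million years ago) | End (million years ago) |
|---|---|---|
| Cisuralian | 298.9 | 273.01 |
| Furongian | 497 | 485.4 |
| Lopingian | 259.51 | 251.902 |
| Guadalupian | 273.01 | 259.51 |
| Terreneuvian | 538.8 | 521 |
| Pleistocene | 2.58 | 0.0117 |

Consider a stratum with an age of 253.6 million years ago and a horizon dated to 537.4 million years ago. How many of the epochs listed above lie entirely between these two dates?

537.4 Ma sits inside the Terreneuvian (538.8–521) and 253.6 Ma inside the Lopingian (259.51–251.902); neither of those is wholly between the two dates.
The listed epochs lying completely between them are Furongian, Cisuralian, Guadalupian — 3 in all.

3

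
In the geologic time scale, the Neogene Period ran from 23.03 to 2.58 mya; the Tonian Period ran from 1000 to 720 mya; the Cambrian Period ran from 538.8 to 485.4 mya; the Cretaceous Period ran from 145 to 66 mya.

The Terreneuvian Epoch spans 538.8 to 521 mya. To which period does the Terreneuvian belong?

Cambrian

The Terreneuvian (538.8–521 Ma) lies entirely within 538.8–485.4 Ma, the Cambrian Period.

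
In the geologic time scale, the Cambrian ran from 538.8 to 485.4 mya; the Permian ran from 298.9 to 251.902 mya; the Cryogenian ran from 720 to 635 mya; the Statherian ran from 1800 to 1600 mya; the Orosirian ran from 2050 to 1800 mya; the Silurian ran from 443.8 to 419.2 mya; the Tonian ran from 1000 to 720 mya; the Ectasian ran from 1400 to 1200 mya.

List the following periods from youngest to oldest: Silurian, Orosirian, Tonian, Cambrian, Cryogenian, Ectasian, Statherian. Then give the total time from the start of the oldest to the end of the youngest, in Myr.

Silurian → Cambrian → Cryogenian → Tonian → Ectasian → Statherian → Orosirian; total span 1630.8 Myr

Start ages (Ma): Orosirian 2050, Statherian 1800, Ectasian 1400, Tonian 1000, Cryogenian 720, Cambrian 538.8, Silurian 443.8.
Ordered youngest to oldest: Silurian, Cambrian, Cryogenian, Tonian, Ectasian, Statherian, Orosirian.
Span = 2050 − 419.2 = 1630.8 Myr.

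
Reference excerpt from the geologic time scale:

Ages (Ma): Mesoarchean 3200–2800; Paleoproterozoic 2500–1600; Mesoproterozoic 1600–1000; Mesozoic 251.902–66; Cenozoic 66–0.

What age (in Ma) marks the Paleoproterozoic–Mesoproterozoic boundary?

1600 Ma

The Paleoproterozoic ends and the Mesoproterozoic begins at 1600 Ma.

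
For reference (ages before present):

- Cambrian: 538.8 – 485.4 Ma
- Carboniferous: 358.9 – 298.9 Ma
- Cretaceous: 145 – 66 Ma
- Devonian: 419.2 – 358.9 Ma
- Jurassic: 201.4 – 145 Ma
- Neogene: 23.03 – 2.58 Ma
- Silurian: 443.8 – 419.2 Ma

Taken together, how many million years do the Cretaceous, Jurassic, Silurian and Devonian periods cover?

220.3 million years

Duration is start − end for each: (145 − 66) + (201.4 − 145) + (443.8 − 419.2) + (419.2 − 358.9).
That is 79 + 56.4 + 24.6 + 60.3, which totals 220.3 million years.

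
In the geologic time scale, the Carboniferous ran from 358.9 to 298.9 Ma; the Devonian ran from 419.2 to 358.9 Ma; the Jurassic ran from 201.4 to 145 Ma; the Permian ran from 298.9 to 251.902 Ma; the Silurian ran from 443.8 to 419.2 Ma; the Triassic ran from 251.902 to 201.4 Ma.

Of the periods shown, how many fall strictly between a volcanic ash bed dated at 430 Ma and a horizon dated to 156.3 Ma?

The older date is 430 Ma and the younger is 156.3 Ma.
Periods with start < 430 and end > 156.3 Ma: Devonian (419.2–358.9), Carboniferous (358.9–298.9), Permian (298.9–251.902), Triassic (251.902–201.4).
That is 4 complete periods.

4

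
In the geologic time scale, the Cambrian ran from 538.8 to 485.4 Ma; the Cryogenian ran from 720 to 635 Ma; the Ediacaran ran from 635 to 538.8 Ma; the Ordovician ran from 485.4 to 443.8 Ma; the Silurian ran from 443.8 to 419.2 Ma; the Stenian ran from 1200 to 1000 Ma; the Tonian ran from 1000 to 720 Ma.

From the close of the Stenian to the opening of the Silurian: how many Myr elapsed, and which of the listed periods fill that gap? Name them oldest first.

The Stenian closes at 1000 Ma and the Silurian opens at 443.8 Ma, so the interval is 1000 − 443.8 = 556.2 Myr.
A period fits inside if it starts at or after 1000 Ma and ends at or before 443.8 Ma; oldest first that gives Tonian, Cryogenian, Ediacaran, Cambrian, Ordovician.

556.2 million years; Tonian, Cryogenian, Ediacaran, Cambrian, Ordovician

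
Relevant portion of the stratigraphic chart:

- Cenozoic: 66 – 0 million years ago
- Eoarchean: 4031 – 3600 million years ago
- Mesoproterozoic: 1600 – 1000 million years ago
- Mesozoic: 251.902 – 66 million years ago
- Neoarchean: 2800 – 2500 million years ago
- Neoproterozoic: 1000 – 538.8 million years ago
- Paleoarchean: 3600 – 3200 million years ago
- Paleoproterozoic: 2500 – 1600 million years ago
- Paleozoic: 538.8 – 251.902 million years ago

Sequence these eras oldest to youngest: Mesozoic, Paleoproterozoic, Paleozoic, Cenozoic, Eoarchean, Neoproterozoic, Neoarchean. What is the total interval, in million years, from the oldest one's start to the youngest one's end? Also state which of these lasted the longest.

Start ages (Ma): Eoarchean 4031, Neoarchean 2800, Paleoproterozoic 2500, Neoproterozoic 1000, Paleozoic 538.8, Mesozoic 251.902, Cenozoic 66.
Ordered oldest to youngest: Eoarchean, Neoarchean, Paleoproterozoic, Neoproterozoic, Paleozoic, Mesozoic, Cenozoic.
Span = 4031 − 0 = 4031 Myr.
Durations: Cenozoic 66, Neoarchean 300, Eoarchean 431, Mesozoic 185.902, Paleoproterozoic 900, Neoproterozoic 461.2, Paleozoic 286.898 → longest is Paleoproterozoic (900 Myr).

Eoarchean → Neoarchean → Paleoproterozoic → Neoproterozoic → Paleozoic → Mesozoic → Cenozoic; total span 4031 Myr; longest is Paleoproterozoic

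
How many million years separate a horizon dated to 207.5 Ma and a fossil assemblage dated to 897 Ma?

897 − 207.5 = 689.5 million years.

689.5 million years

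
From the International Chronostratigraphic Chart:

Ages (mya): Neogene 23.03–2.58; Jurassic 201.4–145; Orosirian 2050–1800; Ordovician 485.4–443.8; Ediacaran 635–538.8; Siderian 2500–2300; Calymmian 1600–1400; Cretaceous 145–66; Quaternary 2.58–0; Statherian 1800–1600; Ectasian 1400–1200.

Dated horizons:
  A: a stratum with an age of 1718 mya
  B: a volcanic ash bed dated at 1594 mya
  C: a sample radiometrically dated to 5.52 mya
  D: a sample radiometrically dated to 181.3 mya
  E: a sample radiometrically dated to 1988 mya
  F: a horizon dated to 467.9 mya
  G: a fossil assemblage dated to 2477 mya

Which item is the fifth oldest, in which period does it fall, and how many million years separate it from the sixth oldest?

F, in the Ordovician; 286.6 million years to D

Sorted oldest-first by Ma: G (2477), E (1988), A (1718), B (1594), F (467.9), D (181.3), C (5.52).
The fifth oldest is F at 467.9 Ma, which lies in 485.4–443.8 Ma: the Ordovician.
The sixth oldest is D at 181.3 Ma; separation = |467.9 − 181.3| = 286.6 Myr.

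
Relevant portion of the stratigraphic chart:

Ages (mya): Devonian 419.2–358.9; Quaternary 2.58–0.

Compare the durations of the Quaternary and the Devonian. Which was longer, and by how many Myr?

Devonian, by 57.72 million years

Quaternary: 2.58 − 0 = 2.58 Myr.
Devonian: 419.2 − 358.9 = 60.3 Myr.
Difference: 60.3 − 2.58 = 57.72 Myr, so the Devonian was longer.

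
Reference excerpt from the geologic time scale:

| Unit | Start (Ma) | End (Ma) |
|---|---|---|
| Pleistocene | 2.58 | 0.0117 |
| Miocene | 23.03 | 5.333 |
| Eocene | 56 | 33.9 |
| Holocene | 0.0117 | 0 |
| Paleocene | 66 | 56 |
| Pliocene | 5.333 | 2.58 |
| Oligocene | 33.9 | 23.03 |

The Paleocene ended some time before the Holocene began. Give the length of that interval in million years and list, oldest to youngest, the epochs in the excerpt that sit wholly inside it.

55.9883 million years; Eocene, Oligocene, Miocene, Pliocene, Pleistocene

The Paleocene closes at 56 Ma and the Holocene opens at 0.0117 Ma, so the interval is 56 − 0.0117 = 55.9883 Myr.
An epoch fits inside if it starts at or after 56 Ma and ends at or before 0.0117 Ma; oldest first that gives Eocene, Oligocene, Miocene, Pliocene, Pleistocene.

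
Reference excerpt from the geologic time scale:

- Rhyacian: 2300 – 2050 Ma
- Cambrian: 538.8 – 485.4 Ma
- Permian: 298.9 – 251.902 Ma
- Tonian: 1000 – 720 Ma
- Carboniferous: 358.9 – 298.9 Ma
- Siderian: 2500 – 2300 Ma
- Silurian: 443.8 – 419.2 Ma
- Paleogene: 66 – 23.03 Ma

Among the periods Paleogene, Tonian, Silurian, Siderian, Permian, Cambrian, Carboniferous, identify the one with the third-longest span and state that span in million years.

Carboniferous, 60 million years

Start − end for each: Paleogene 66 − 23.03 = 42.97; Tonian 1000 − 720 = 280; Silurian 443.8 − 419.2 = 24.6; Siderian 2500 − 2300 = 200; Permian 298.9 − 251.902 = 46.998; Cambrian 538.8 − 485.4 = 53.4; Carboniferous 358.9 − 298.9 = 60.
Ranking these from longest: Tonian > Siderian > Carboniferous > Cambrian > Permian > Paleogene > Silurian.
Position 3 in that ranking is Carboniferous, which lasted 60 Myr.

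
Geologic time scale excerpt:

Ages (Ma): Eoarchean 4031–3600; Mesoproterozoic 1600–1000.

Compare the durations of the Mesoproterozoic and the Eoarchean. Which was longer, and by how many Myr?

Mesoproterozoic: 1600 − 1000 = 600 Myr.
Eoarchean: 4031 − 3600 = 431 Myr.
Difference: 600 − 431 = 169 Myr, so the Mesoproterozoic was longer.

Mesoproterozoic, by 169 million years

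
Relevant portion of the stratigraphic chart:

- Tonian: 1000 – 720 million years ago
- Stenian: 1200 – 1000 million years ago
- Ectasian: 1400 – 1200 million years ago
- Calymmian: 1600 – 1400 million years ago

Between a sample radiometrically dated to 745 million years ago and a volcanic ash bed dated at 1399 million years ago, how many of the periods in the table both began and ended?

The older date is 1399 Ma and the younger is 745 Ma.
Periods with start < 1399 and end > 745 Ma: Stenian (1200–1000).
That is 1 complete period.

1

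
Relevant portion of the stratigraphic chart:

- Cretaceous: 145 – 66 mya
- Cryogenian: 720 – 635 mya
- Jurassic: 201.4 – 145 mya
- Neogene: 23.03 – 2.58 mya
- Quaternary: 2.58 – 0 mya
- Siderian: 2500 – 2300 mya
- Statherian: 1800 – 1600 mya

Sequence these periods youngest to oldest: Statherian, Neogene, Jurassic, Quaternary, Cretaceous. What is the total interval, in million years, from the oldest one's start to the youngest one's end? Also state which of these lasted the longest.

Quaternary → Neogene → Cretaceous → Jurassic → Statherian; total span 1800 Myr; longest is Statherian

From the excerpt: Statherian 1800–1600; Neogene 23.03–2.58; Jurassic 201.4–145; Quaternary 2.58–0; Cretaceous 145–66 (Ma).
Larger Ma is earlier, so the oldest is Statherian and the youngest is Quaternary; youngest to oldest: Quaternary, Neogene, Cretaceous, Jurassic, Statherian.
Oldest start 1800 minus youngest end 0 gives 1800 Myr overall.
Individual lengths (start − end): Jurassic 56.4; Quaternary 2.58; Neogene 20.45; Statherian 200; Cretaceous 79. The largest is Statherian at 200 Myr.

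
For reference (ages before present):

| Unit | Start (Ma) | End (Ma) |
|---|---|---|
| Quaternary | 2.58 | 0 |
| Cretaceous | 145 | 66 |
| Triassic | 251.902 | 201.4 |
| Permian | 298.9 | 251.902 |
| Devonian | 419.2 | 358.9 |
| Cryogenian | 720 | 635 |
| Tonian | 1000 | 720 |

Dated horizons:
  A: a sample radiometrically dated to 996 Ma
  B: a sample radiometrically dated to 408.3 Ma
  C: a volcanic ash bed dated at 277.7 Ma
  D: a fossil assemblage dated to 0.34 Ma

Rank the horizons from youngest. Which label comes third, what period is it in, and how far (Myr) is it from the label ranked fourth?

Smaller Ma means younger, so youngest first: D 0.34 < C 277.7 < B 408.3 < A 996.
Counting 3 along gives B (408.3 Ma); the excerpt puts that inside the Devonian, 419.2–358.9 Ma.
Next in line is A (996 Ma), and 996 − 408.3 = 587.7 Myr.

B, in the Devonian; 587.7 million years to A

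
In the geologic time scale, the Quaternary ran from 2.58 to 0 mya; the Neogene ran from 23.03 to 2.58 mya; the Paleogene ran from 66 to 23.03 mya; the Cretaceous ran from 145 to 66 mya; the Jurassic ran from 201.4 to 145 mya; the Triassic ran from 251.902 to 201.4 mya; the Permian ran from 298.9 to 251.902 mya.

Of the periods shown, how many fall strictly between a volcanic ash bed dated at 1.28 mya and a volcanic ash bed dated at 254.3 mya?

254.3 Ma sits inside the Permian (298.9–251.902) and 1.28 Ma inside the Quaternary (2.58–0); neither of those is wholly between the two dates.
The listed periods lying completely between them are Triassic, Jurassic, Cretaceous, Paleogene, Neogene — 5 in all.

5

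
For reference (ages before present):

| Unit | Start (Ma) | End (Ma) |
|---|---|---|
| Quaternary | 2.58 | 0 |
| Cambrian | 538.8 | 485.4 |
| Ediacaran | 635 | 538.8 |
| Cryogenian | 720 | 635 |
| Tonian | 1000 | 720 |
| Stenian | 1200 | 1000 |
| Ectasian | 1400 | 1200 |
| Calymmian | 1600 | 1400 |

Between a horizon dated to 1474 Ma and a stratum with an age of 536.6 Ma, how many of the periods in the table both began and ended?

The older date is 1474 Ma and the younger is 536.6 Ma.
Periods with start < 1474 and end > 536.6 Ma: Ectasian (1400–1200), Stenian (1200–1000), Tonian (1000–720), Cryogenian (720–635), Ediacaran (635–538.8).
That is 5 complete periods.

5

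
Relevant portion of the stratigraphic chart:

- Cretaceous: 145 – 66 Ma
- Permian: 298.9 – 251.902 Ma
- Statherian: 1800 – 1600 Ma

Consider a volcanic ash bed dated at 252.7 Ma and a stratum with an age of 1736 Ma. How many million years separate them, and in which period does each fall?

Elapsed time: 1736 − 252.7 = 1483.3 Myr.
252.7 Ma lies within 298.9–251.902 Ma: Permian.
1736 Ma lies within 1800–1600 Ma: Statherian.

1483.3 million years apart; the first in the Permian, the second in the Statherian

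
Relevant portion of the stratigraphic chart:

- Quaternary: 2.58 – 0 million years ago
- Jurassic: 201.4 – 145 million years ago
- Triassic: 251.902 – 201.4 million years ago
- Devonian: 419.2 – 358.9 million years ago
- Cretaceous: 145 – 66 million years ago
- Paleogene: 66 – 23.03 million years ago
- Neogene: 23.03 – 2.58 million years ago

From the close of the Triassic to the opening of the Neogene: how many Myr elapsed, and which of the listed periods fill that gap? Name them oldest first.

178.37 million years; Jurassic, Cretaceous, Paleogene

The Triassic closes at 201.4 Ma and the Neogene opens at 23.03 Ma, so the interval is 201.4 − 23.03 = 178.37 Myr.
A period fits inside if it starts at or after 201.4 Ma and ends at or before 23.03 Ma; oldest first that gives Jurassic, Cretaceous, Paleogene.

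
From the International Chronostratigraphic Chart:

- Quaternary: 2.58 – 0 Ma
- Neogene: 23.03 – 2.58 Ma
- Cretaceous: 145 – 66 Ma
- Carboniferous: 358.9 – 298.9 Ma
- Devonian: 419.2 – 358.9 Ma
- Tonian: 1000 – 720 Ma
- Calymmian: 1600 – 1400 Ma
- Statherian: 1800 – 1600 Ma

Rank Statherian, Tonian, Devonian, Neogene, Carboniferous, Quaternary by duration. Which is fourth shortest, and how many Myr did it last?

Start − end for each: Statherian 1800 − 1600 = 200; Tonian 1000 − 720 = 280; Devonian 419.2 − 358.9 = 60.3; Neogene 23.03 − 2.58 = 20.45; Carboniferous 358.9 − 298.9 = 60; Quaternary 2.58 − 0 = 2.58.
Ranking these from shortest: Quaternary < Neogene < Carboniferous < Devonian < Statherian < Tonian.
Position 4 in that ranking is Devonian, which lasted 60.3 Myr.

Devonian, 60.3 million years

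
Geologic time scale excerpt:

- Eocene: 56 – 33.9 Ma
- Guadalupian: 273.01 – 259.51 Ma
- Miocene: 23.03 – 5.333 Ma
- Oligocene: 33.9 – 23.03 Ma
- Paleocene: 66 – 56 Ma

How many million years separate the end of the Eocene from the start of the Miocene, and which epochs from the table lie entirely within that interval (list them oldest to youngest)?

10.87 million years; Oligocene

End of Eocene = 33.9 Ma; start of Miocene = 23.03 Ma.
Gap = 33.9 − 23.03 = 10.87 Myr.
Epochs wholly inside 33.9–23.03 Ma: Oligocene (33.9–23.03).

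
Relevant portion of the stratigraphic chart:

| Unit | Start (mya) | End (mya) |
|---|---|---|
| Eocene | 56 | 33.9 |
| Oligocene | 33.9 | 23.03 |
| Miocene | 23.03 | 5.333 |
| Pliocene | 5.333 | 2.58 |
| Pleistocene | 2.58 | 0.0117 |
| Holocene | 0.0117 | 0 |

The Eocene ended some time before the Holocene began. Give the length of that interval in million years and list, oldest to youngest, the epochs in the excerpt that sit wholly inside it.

33.8883 million years; Oligocene, Miocene, Pliocene, Pleistocene

The Eocene closes at 33.9 Ma and the Holocene opens at 0.0117 Ma, so the interval is 33.9 − 0.0117 = 33.8883 Myr.
An epoch fits inside if it starts at or after 33.9 Ma and ends at or before 0.0117 Ma; oldest first that gives Oligocene, Miocene, Pliocene, Pleistocene.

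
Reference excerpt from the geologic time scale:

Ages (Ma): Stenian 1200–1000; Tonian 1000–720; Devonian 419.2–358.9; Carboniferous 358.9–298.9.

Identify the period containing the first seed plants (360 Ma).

360 Ma lies between 419.2 and 358.9 Ma, so it falls in the Devonian.

Devonian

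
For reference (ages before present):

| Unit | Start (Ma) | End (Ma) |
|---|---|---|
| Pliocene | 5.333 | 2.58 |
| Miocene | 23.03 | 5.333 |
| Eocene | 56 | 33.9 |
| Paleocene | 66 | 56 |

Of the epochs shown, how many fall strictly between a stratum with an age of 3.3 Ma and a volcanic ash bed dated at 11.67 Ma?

Checking each listed span, none has both start < 11.67 Ma and end > 3.3 Ma — every epoch straddles one of the two dates or lies outside them — so the count is 0.

0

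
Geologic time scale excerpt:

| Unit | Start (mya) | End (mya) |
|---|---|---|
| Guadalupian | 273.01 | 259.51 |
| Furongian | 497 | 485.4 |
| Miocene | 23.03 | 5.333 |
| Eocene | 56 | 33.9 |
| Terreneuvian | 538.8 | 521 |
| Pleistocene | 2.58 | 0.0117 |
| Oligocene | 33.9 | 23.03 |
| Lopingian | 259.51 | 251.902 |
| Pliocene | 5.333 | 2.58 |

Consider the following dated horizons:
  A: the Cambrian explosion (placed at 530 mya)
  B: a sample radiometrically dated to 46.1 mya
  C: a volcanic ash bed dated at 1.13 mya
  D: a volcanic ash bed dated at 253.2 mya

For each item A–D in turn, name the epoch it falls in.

A — Terreneuvian; B — Eocene; C — Pleistocene; D — Lopingian

A: 530 Ma lies in 538.8–521 Ma, so Terreneuvian.
B: 46.1 Ma lies in 56–33.9 Ma, so Eocene.
C: 1.13 Ma lies in 2.58–0.0117 Ma, so Pleistocene.
D: 253.2 Ma lies in 259.51–251.902 Ma, so Lopingian.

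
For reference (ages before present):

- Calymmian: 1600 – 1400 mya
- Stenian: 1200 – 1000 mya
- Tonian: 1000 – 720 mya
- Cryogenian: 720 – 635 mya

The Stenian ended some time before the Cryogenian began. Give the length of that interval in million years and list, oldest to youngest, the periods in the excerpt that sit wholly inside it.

End of Stenian = 1000 Ma; start of Cryogenian = 720 Ma.
Gap = 1000 − 720 = 280 Myr.
Periods wholly inside 1000–720 Ma: Tonian (1000–720).

280 million years; Tonian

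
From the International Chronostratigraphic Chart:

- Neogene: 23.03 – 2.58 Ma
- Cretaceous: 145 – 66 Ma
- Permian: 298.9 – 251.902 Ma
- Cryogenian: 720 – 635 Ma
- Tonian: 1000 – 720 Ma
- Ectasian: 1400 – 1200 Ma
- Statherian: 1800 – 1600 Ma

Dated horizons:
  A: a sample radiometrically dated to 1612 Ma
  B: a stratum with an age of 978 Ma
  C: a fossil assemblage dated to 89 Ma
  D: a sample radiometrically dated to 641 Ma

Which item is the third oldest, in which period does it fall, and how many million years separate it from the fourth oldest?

D, in the Cryogenian; 552 million years to C

Sorted oldest-first by Ma: A (1612), B (978), D (641), C (89).
The third oldest is D at 641 Ma, which lies in 720–635 Ma: the Cryogenian.
The fourth oldest is C at 89 Ma; separation = |641 − 89| = 552 Myr.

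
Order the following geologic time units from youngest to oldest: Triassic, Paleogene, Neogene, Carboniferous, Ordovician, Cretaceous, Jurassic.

Neogene, Paleogene, Cretaceous, Jurassic, Triassic, Carboniferous, Ordovician

Group by era (each group listed oldest first) — Paleozoic: Ordovician, Carboniferous; Mesozoic: Triassic, Jurassic, Cretaceous; Cenozoic: Paleogene, Neogene. The eras run Paleozoic → Mesozoic → Cenozoic. Concatenating the groups in that era order and then reversing gives youngest to oldest.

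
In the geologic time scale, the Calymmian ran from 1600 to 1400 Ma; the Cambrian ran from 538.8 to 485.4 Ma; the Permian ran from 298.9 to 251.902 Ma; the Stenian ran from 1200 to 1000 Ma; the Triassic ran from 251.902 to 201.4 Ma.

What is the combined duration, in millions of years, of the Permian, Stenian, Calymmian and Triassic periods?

Each duration: Permian = 46.998; Stenian = 200; Calymmian = 200; Triassic = 50.502.
Sum: 46.998 + 200 + 200 + 50.502 = 497.5 Myr.

497.5 million years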